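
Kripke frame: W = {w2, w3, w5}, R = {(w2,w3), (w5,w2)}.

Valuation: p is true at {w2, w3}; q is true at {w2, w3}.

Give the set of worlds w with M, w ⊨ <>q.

w2: successors {w3}; q there: w3:T. ✓
w3: no successors, so <>q fails. ✗
w5: successors {w2}; q there: w2:T. ✓

{w2, w5}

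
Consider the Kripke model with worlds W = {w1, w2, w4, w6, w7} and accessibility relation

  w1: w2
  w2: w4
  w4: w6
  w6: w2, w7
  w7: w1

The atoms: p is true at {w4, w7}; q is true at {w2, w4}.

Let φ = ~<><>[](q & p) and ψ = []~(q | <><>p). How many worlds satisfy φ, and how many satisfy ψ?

3 and 0

For ~<><>[](q & p):
w1: <><>[](q & p) is F. ✓
w2: <><>[](q & p) is F. ✓
w4: <><>[](q & p) is T. ✗
w6: <><>[](q & p) is F. ✓
w7: <><>[](q & p) is T. ✗
— 3 worlds.
For []~(q | <><>p):
w1: successors {w2}; ~(q | <><>p) there: w2:F. ✗
w2: successors {w4}; ~(q | <><>p) there: w4:F. ✗
w4: successors {w6}; ~(q | <><>p) there: w6:F. ✗
w6: successors {w2, w7}; ~(q | <><>p) there: w2:F, w7:T. ✗
w7: successors {w1}; ~(q | <><>p) there: w1:F. ✗
— 0 worlds.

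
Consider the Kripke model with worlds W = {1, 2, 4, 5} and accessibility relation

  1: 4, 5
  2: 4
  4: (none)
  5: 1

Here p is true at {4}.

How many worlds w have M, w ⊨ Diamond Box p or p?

3

1: Diamond Box p is T, p is F. ✓
2: Diamond Box p is T, p is F. ✓
4: Diamond Box p is F, p is T. ✓
5: Diamond Box p is F, p is F. ✗
Satisfying worlds: {1, 2, 4}.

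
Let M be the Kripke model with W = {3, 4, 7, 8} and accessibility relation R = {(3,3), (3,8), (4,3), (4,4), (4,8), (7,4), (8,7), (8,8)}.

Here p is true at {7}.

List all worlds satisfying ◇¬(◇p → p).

3: successors {3, 8}; ¬(◇p → p) there: 3:F, 8:T. ✓
4: successors {3, 4, 8}; ¬(◇p → p) there: 3:F, 4:F, 8:T. ✓
7: successors {4}; ¬(◇p → p) there: 4:F. ✗
8: successors {7, 8}; ¬(◇p → p) there: 7:F, 8:T. ✓

{3, 4, 8}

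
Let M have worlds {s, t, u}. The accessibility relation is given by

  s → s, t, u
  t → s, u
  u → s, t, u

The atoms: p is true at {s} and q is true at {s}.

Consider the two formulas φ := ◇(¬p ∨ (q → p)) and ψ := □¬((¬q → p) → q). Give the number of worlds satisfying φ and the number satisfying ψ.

For ◇(¬p ∨ (q → p)):
s: successors {s, t, u}; ¬p ∨ (q → p) there: s:T, t:T, u:T. ✓
t: successors {s, u}; ¬p ∨ (q → p) there: s:T, u:T. ✓
u: successors {s, t, u}; ¬p ∨ (q → p) there: s:T, t:T, u:T. ✓
— 3 worlds.
For □¬((¬q → p) → q):
s: successors {s, t, u}; ¬((¬q → p) → q) there: s:F, t:F, u:F. ✗
t: successors {s, u}; ¬((¬q → p) → q) there: s:F, u:F. ✗
u: successors {s, t, u}; ¬((¬q → p) → q) there: s:F, t:F, u:F. ✗
— 0 worlds.

3 and 0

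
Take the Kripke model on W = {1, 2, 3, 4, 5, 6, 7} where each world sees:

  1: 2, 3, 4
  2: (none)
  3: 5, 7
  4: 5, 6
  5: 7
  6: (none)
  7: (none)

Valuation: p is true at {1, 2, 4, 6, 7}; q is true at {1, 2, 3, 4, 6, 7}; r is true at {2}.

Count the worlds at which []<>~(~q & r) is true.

1: successors {2, 3, 4}; <>~(~q & r) there: 2:F, 3:T, 4:T. ✗
2: no successors, so []<>~(~q & r) holds vacuously. ✓
3: successors {5, 7}; <>~(~q & r) there: 5:T, 7:F. ✗
4: successors {5, 6}; <>~(~q & r) there: 5:T, 6:F. ✗
5: successors {7}; <>~(~q & r) there: 7:F. ✗
6: no successors, so []<>~(~q & r) holds vacuously. ✓
7: no successors, so []<>~(~q & r) holds vacuously. ✓
Satisfying worlds: {2, 6, 7}.

3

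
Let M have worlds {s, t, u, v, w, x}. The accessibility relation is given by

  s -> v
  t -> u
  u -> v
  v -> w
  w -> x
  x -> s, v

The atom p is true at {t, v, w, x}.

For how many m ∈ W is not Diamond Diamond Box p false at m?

5

s: Diamond Diamond Box p is T. ✗
t: Diamond Diamond Box p is T. ✗
u: Diamond Diamond Box p is T. ✗
v: Diamond Diamond Box p is F. ✓
w: Diamond Diamond Box p is T. ✗
x: Diamond Diamond Box p is T. ✗
Satisfying worlds: {v}.
So not Diamond Diamond Box p fails at the other 5 worlds.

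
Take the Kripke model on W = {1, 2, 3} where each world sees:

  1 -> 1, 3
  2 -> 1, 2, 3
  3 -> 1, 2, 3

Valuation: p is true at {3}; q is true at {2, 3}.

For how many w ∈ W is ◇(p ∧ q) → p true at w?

1: ◇(p ∧ q) is T, p is F. ✗
2: ◇(p ∧ q) is T, p is F. ✗
3: ◇(p ∧ q) is T, p is T. ✓
Satisfying worlds: {3}.

1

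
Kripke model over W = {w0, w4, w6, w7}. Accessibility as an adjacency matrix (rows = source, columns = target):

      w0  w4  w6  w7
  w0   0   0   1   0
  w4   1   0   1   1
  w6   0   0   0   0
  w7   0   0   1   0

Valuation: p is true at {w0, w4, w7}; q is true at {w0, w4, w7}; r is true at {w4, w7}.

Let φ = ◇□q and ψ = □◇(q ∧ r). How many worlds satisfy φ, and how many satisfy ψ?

For ◇□q:
w0: successors {w6}; □q there: w6:T. ✓
w4: successors {w0, w6, w7}; □q there: w0:F, w6:T, w7:F. ✓
w6: no successors, so ◇□q fails. ✗
w7: successors {w6}; □q there: w6:T. ✓
— 3 worlds.
For □◇(q ∧ r):
w0: successors {w6}; ◇(q ∧ r) there: w6:F. ✗
w4: successors {w0, w6, w7}; ◇(q ∧ r) there: w0:F, w6:F, w7:F. ✗
w6: no successors, so □◇(q ∧ r) holds vacuously. ✓
w7: successors {w6}; ◇(q ∧ r) there: w6:F. ✗
— 1 world.

3 and 1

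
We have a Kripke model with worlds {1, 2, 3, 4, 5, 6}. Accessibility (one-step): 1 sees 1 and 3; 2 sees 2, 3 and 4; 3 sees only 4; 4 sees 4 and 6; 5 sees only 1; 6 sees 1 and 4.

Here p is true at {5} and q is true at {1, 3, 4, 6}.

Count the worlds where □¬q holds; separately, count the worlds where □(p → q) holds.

For □¬q:
1: successors {1, 3}; ¬q there: 1:F, 3:F. ✗
2: successors {2, 3, 4}; ¬q there: 2:T, 3:F, 4:F. ✗
3: successors {4}; ¬q there: 4:F. ✗
4: successors {4, 6}; ¬q there: 4:F, 6:F. ✗
5: successors {1}; ¬q there: 1:F. ✗
6: successors {1, 4}; ¬q there: 1:F, 4:F. ✗
— 0 worlds.
For □(p → q):
1: successors {1, 3}; p → q there: 1:T, 3:T. ✓
2: successors {2, 3, 4}; p → q there: 2:T, 3:T, 4:T. ✓
3: successors {4}; p → q there: 4:T. ✓
4: successors {4, 6}; p → q there: 4:T, 6:T. ✓
5: successors {1}; p → q there: 1:T. ✓
6: successors {1, 4}; p → q there: 1:T, 4:T. ✓
— 6 worlds.

0 and 6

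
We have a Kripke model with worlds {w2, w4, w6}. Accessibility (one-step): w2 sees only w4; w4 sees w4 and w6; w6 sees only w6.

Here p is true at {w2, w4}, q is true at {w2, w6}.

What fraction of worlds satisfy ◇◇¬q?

w2: successors {w4}; ◇¬q there: w4:T. ✓
w4: successors {w4, w6}; ◇¬q there: w4:T, w6:F. ✓
w6: successors {w6}; ◇¬q there: w6:F. ✗
That's 2 of 3 worlds, so 2/3.

2/3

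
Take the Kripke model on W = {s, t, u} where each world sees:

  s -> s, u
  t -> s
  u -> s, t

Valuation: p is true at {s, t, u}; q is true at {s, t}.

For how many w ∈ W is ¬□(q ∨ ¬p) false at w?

2

s: □(q ∨ ¬p) is F. ✓
t: □(q ∨ ¬p) is T. ✗
u: □(q ∨ ¬p) is T. ✗
Satisfying worlds: {s}.
So ¬□(q ∨ ¬p) fails at the other 2 worlds.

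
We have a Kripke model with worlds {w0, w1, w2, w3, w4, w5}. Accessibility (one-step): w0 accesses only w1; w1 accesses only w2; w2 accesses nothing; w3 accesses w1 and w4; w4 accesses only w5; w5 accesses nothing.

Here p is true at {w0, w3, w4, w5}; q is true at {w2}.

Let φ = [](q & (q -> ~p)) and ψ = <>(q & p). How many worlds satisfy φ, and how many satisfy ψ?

For [](q & (q -> ~p)):
w0: successors {w1}; q & (q -> ~p) there: w1:F. ✗
w1: successors {w2}; q & (q -> ~p) there: w2:T. ✓
w2: no successors, so [](q & (q -> ~p)) holds vacuously. ✓
w3: successors {w1, w4}; q & (q -> ~p) there: w1:F, w4:F. ✗
w4: successors {w5}; q & (q -> ~p) there: w5:F. ✗
w5: no successors, so [](q & (q -> ~p)) holds vacuously. ✓
— 3 worlds.
For <>(q & p):
w0: successors {w1}; q & p there: w1:F. ✗
w1: successors {w2}; q & p there: w2:F. ✗
w2: no successors, so <>(q & p) fails. ✗
w3: successors {w1, w4}; q & p there: w1:F, w4:F. ✗
w4: successors {w5}; q & p there: w5:F. ✗
w5: no successors, so <>(q & p) fails. ✗
— 0 worlds.

3 and 0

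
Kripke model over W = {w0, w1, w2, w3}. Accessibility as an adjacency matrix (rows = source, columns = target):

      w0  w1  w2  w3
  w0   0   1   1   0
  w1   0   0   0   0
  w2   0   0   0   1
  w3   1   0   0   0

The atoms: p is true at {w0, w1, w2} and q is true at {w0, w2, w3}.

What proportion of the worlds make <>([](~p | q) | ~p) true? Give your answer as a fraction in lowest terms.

1/2

w0: successors {w1, w2}; [](~p | q) | ~p there: w1:T, w2:T. ✓
w1: no successors, so <>([](~p | q) | ~p) fails. ✗
w2: successors {w3}; [](~p | q) | ~p there: w3:T. ✓
w3: successors {w0}; [](~p | q) | ~p there: w0:F. ✗
That's 2 of 4 worlds, so 2/4 = 1/2.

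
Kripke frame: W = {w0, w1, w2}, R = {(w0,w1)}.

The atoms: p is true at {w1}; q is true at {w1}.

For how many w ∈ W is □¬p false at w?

w0: successors {w1}; ¬p there: w1:F. ✗
w1: no successors, so □¬p holds vacuously. ✓
w2: no successors, so □¬p holds vacuously. ✓
Satisfying worlds: {w1, w2}.
So □¬p fails at the other 1 world.

1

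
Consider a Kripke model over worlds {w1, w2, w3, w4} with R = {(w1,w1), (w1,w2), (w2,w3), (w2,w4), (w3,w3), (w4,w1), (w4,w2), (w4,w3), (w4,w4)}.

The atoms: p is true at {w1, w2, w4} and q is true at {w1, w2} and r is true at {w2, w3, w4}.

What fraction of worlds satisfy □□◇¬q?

w1: successors {w1, w2}; □◇¬q there: w1:F, w2:T. ✗
w2: successors {w3, w4}; □◇¬q there: w3:T, w4:F. ✗
w3: successors {w3}; □◇¬q there: w3:T. ✓
w4: successors {w1, w2, w3, w4}; □◇¬q there: w1:F, w2:T, w3:T, w4:F. ✗
That's 1 of 4 worlds, so 1/4.

1/4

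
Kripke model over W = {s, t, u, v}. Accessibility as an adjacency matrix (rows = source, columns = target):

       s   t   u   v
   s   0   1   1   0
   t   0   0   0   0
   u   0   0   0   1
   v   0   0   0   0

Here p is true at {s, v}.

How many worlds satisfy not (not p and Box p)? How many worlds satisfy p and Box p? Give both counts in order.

For not (not p and Box p):
s: not p and Box p is F. ✓
t: not p and Box p is T. ✗
u: not p and Box p is T. ✗
v: not p and Box p is F. ✓
— 2 worlds.
For p and Box p:
s: p is T, Box p is F. ✗
t: p is F, Box p is T. ✗
u: p is F, Box p is T. ✗
v: p is T, Box p is T. ✓
— 1 world.

2 and 1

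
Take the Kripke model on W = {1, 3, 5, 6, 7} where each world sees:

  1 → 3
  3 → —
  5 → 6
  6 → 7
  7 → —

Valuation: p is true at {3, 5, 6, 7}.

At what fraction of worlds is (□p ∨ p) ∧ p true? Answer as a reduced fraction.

1: □p ∨ p is T, p is F. ✗
3: □p ∨ p is T, p is T. ✓
5: □p ∨ p is T, p is T. ✓
6: □p ∨ p is T, p is T. ✓
7: □p ∨ p is T, p is T. ✓
That's 4 of 5 worlds, so 4/5.

4/5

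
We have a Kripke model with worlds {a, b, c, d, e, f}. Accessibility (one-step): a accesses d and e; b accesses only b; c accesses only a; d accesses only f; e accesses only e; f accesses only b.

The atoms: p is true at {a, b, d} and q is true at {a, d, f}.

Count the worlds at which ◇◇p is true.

4

a: successors {d, e}; ◇p there: d:F, e:F. ✗
b: successors {b}; ◇p there: b:T. ✓
c: successors {a}; ◇p there: a:T. ✓
d: successors {f}; ◇p there: f:T. ✓
e: successors {e}; ◇p there: e:F. ✗
f: successors {b}; ◇p there: b:T. ✓
Satisfying worlds: {b, c, d, f}.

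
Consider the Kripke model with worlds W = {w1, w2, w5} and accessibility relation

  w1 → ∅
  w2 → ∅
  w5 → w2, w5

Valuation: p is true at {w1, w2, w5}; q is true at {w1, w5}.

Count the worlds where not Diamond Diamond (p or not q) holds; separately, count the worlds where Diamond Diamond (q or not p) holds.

2 and 1

For not Diamond Diamond (p or not q):
w1: Diamond Diamond (p or not q) is F. ✓
w2: Diamond Diamond (p or not q) is F. ✓
w5: Diamond Diamond (p or not q) is T. ✗
— 2 worlds.
For Diamond Diamond (q or not p):
w1: no successors, so Diamond Diamond (q or not p) fails. ✗
w2: no successors, so Diamond Diamond (q or not p) fails. ✗
w5: successors {w2, w5}; Diamond (q or not p) there: w2:F, w5:T. ✓
— 1 world.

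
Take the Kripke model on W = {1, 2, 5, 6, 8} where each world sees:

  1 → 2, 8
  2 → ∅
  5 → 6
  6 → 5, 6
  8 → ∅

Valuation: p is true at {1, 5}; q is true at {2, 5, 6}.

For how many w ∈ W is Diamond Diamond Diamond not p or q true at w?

1: Diamond Diamond Diamond not p is F, q is F. ✗
2: Diamond Diamond Diamond not p is F, q is T. ✓
5: Diamond Diamond Diamond not p is T, q is T. ✓
6: Diamond Diamond Diamond not p is T, q is T. ✓
8: Diamond Diamond Diamond not p is F, q is F. ✗
Satisfying worlds: {2, 5, 6}.

3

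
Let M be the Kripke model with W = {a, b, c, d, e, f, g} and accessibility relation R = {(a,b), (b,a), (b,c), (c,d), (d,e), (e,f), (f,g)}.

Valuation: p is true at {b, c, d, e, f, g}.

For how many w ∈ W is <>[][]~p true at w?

a: successors {b}; [][]~p there: b:F. ✗
b: successors {a, c}; [][]~p there: a:F, c:F. ✗
c: successors {d}; [][]~p there: d:F. ✗
d: successors {e}; [][]~p there: e:F. ✗
e: successors {f}; [][]~p there: f:T. ✓
f: successors {g}; [][]~p there: g:T. ✓
g: no successors, so <>[][]~p fails. ✗
Satisfying worlds: {e, f}.

2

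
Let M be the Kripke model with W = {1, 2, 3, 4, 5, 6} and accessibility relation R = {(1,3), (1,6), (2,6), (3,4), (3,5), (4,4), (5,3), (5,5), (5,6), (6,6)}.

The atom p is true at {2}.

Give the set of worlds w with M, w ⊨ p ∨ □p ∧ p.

1: p is F, □p ∧ p is F. ✗
2: p is T, □p ∧ p is F. ✓
3: p is F, □p ∧ p is F. ✗
4: p is F, □p ∧ p is F. ✗
5: p is F, □p ∧ p is F. ✗
6: p is F, □p ∧ p is F. ✗

{2}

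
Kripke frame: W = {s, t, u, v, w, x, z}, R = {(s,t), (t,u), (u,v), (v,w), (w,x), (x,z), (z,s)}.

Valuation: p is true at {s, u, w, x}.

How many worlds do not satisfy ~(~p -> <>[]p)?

s: ~p -> <>[]p is T. ✗
t: ~p -> <>[]p is F. ✓
u: ~p -> <>[]p is T. ✗
v: ~p -> <>[]p is T. ✗
w: ~p -> <>[]p is T. ✗
x: ~p -> <>[]p is T. ✗
z: ~p -> <>[]p is F. ✓
Satisfying worlds: {t, z}.
So ~(~p -> <>[]p) fails at the other 5 worlds.

5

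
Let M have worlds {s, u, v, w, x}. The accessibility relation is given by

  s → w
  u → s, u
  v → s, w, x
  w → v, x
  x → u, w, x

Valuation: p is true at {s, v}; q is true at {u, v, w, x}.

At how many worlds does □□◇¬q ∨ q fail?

s: □□◇¬q is F, q is F. ✗
u: □□◇¬q is F, q is T. ✓
v: □□◇¬q is F, q is T. ✓
w: □□◇¬q is F, q is T. ✓
x: □□◇¬q is F, q is T. ✓
Satisfying worlds: {u, v, w, x}.
So □□◇¬q ∨ q fails at the other 1 world.

1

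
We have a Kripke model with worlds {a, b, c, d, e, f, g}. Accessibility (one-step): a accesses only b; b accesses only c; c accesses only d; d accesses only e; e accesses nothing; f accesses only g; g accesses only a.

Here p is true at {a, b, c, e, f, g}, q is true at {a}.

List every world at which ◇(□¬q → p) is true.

{a, b, d, f, g}

a: successors {b}; □¬q → p there: b:T. ✓
b: successors {c}; □¬q → p there: c:T. ✓
c: successors {d}; □¬q → p there: d:F. ✗
d: successors {e}; □¬q → p there: e:T. ✓
e: no successors, so ◇(□¬q → p) fails. ✗
f: successors {g}; □¬q → p there: g:T. ✓
g: successors {a}; □¬q → p there: a:T. ✓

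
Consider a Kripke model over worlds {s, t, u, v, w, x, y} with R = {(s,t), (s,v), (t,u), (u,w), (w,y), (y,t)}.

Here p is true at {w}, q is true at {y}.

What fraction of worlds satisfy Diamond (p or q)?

s: successors {t, v}; p or q there: t:F, v:F. ✗
t: successors {u}; p or q there: u:F. ✗
u: successors {w}; p or q there: w:T. ✓
v: no successors, so Diamond (p or q) fails. ✗
w: successors {y}; p or q there: y:T. ✓
x: no successors, so Diamond (p or q) fails. ✗
y: successors {t}; p or q there: t:F. ✗
That's 2 of 7 worlds, so 2/7.

2/7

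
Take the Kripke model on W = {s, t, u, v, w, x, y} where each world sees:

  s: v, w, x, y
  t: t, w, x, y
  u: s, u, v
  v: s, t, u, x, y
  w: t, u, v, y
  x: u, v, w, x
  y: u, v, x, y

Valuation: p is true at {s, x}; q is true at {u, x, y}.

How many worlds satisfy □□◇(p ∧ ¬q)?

0

s: successors {v, w, x, y}; □◇(p ∧ ¬q) there: v:F, w:F, x:F, y:F. ✗
t: successors {t, w, x, y}; □◇(p ∧ ¬q) there: t:F, w:F, x:F, y:F. ✗
u: successors {s, u, v}; □◇(p ∧ ¬q) there: s:F, u:F, v:F. ✗
v: successors {s, t, u, x, y}; □◇(p ∧ ¬q) there: s:F, t:F, u:F, x:F, y:F. ✗
w: successors {t, u, v, y}; □◇(p ∧ ¬q) there: t:F, u:F, v:F, y:F. ✗
x: successors {u, v, w, x}; □◇(p ∧ ¬q) there: u:F, v:F, w:F, x:F. ✗
y: successors {u, v, x, y}; □◇(p ∧ ¬q) there: u:F, v:F, x:F, y:F. ✗
Satisfying worlds: ∅.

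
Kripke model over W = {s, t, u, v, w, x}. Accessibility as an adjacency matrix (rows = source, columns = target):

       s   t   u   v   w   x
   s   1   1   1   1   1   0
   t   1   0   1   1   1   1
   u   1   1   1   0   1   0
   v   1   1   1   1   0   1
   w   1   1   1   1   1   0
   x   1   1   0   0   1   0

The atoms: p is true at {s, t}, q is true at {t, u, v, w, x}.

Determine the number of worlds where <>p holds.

s: successors {s, t, u, v, w}; p there: s:T, t:T, u:F, v:F, w:F. ✓
t: successors {s, u, v, w, x}; p there: s:T, u:F, v:F, w:F, x:F. ✓
u: successors {s, t, u, w}; p there: s:T, t:T, u:F, w:F. ✓
v: successors {s, t, u, v, x}; p there: s:T, t:T, u:F, v:F, x:F. ✓
w: successors {s, t, u, v, w}; p there: s:T, t:T, u:F, v:F, w:F. ✓
x: successors {s, t, w}; p there: s:T, t:T, w:F. ✓
Satisfying worlds: {s, t, u, v, w, x}.

6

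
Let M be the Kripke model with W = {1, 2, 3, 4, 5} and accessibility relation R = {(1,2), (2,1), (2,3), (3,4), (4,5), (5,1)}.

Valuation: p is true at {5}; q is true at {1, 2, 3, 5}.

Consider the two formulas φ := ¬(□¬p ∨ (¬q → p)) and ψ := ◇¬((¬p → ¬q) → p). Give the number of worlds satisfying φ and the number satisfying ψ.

For ¬(□¬p ∨ (¬q → p)):
1: □¬p ∨ (¬q → p) is T. ✗
2: □¬p ∨ (¬q → p) is T. ✗
3: □¬p ∨ (¬q → p) is T. ✗
4: □¬p ∨ (¬q → p) is F. ✓
5: □¬p ∨ (¬q → p) is T. ✗
— 1 world.
For ◇¬((¬p → ¬q) → p):
1: successors {2}; ¬((¬p → ¬q) → p) there: 2:F. ✗
2: successors {1, 3}; ¬((¬p → ¬q) → p) there: 1:F, 3:F. ✗
3: successors {4}; ¬((¬p → ¬q) → p) there: 4:T. ✓
4: successors {5}; ¬((¬p → ¬q) → p) there: 5:F. ✗
5: successors {1}; ¬((¬p → ¬q) → p) there: 1:F. ✗
— 1 world.

1 and 1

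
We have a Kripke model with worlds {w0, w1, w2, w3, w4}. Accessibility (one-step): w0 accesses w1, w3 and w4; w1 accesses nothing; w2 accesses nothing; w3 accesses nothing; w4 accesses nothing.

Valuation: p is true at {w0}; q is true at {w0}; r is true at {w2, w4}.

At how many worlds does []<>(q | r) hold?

w0: successors {w1, w3, w4}; <>(q | r) there: w1:F, w3:F, w4:F. ✗
w1: no successors, so []<>(q | r) holds vacuously. ✓
w2: no successors, so []<>(q | r) holds vacuously. ✓
w3: no successors, so []<>(q | r) holds vacuously. ✓
w4: no successors, so []<>(q | r) holds vacuously. ✓
Satisfying worlds: {w1, w2, w3, w4}.

4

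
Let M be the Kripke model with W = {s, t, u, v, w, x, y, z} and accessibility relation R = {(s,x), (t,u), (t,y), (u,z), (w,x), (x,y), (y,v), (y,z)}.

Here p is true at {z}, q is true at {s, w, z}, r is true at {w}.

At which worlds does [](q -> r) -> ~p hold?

s: [](q -> r) is T, ~p is T. ✓
t: [](q -> r) is T, ~p is T. ✓
u: [](q -> r) is F, ~p is T. ✓
v: [](q -> r) is T, ~p is T. ✓
w: [](q -> r) is T, ~p is T. ✓
x: [](q -> r) is T, ~p is T. ✓
y: [](q -> r) is F, ~p is T. ✓
z: [](q -> r) is T, ~p is F. ✗

{s, t, u, v, w, x, y}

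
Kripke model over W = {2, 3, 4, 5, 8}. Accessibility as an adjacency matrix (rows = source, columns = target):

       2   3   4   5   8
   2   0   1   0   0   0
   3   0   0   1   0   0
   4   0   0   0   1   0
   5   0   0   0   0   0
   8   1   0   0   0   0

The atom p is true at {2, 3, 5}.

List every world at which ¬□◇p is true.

{2, 4}

2: □◇p is F. ✓
3: □◇p is T. ✗
4: □◇p is F. ✓
5: □◇p is T. ✗
8: □◇p is T. ✗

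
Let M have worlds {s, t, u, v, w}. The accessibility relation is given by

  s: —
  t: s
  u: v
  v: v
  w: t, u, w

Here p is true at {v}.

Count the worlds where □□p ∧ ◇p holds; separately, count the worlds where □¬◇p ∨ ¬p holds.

For □□p ∧ ◇p:
s: □□p is T, ◇p is F. ✗
t: □□p is T, ◇p is F. ✗
u: □□p is T, ◇p is T. ✓
v: □□p is T, ◇p is T. ✓
w: □□p is F, ◇p is F. ✗
— 2 worlds.
For □¬◇p ∨ ¬p:
s: □¬◇p is T, ¬p is T. ✓
t: □¬◇p is T, ¬p is T. ✓
u: □¬◇p is F, ¬p is T. ✓
v: □¬◇p is F, ¬p is F. ✗
w: □¬◇p is F, ¬p is T. ✓
— 4 worlds.

2 and 4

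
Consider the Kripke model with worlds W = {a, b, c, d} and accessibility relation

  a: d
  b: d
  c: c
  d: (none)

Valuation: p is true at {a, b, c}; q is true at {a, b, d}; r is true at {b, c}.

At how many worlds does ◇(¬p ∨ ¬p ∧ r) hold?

a: successors {d}; ¬p ∨ ¬p ∧ r there: d:T. ✓
b: successors {d}; ¬p ∨ ¬p ∧ r there: d:T. ✓
c: successors {c}; ¬p ∨ ¬p ∧ r there: c:F. ✗
d: no successors, so ◇(¬p ∨ ¬p ∧ r) fails. ✗
Satisfying worlds: {a, b}.

2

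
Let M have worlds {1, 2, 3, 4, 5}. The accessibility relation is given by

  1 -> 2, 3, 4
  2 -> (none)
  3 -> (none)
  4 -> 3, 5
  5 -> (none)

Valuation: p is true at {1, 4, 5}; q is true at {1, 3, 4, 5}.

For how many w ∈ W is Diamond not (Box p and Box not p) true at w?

1

1: successors {2, 3, 4}; not (Box p and Box not p) there: 2:F, 3:F, 4:T. ✓
2: no successors, so Diamond not (Box p and Box not p) fails. ✗
3: no successors, so Diamond not (Box p and Box not p) fails. ✗
4: successors {3, 5}; not (Box p and Box not p) there: 3:F, 5:F. ✗
5: no successors, so Diamond not (Box p and Box not p) fails. ✗
Satisfying worlds: {1}.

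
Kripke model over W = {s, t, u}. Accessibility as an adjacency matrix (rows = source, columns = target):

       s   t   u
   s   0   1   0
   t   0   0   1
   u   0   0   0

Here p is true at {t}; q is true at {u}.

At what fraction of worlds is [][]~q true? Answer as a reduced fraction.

2/3

s: successors {t}; []~q there: t:F. ✗
t: successors {u}; []~q there: u:T. ✓
u: no successors, so [][]~q holds vacuously. ✓
That's 2 of 3 worlds, so 2/3.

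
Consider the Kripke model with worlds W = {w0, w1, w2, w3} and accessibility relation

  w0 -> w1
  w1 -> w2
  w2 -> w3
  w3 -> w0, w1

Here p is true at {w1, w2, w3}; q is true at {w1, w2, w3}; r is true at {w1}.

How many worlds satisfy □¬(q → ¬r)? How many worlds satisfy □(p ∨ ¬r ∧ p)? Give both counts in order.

1 and 3

For □¬(q → ¬r):
w0: successors {w1}; ¬(q → ¬r) there: w1:T. ✓
w1: successors {w2}; ¬(q → ¬r) there: w2:F. ✗
w2: successors {w3}; ¬(q → ¬r) there: w3:F. ✗
w3: successors {w0, w1}; ¬(q → ¬r) there: w0:F, w1:T. ✗
— 1 world.
For □(p ∨ ¬r ∧ p):
w0: successors {w1}; p ∨ ¬r ∧ p there: w1:T. ✓
w1: successors {w2}; p ∨ ¬r ∧ p there: w2:T. ✓
w2: successors {w3}; p ∨ ¬r ∧ p there: w3:T. ✓
w3: successors {w0, w1}; p ∨ ¬r ∧ p there: w0:F, w1:T. ✗
— 3 worlds.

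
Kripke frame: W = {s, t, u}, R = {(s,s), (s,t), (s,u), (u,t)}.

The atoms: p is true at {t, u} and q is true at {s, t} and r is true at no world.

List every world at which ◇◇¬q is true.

{s}

s: successors {s, t, u}; ◇¬q there: s:T, t:F, u:F. ✓
t: no successors, so ◇◇¬q fails. ✗
u: successors {t}; ◇¬q there: t:F. ✗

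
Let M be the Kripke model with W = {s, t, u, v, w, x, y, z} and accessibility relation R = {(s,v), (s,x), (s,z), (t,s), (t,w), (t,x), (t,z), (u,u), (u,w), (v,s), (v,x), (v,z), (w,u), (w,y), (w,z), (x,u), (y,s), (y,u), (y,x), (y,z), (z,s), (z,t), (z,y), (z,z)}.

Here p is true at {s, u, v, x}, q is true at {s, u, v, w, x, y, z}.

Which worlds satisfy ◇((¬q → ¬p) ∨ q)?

s: successors {v, x, z}; (¬q → ¬p) ∨ q there: v:T, x:T, z:T. ✓
t: successors {s, w, x, z}; (¬q → ¬p) ∨ q there: s:T, w:T, x:T, z:T. ✓
u: successors {u, w}; (¬q → ¬p) ∨ q there: u:T, w:T. ✓
v: successors {s, x, z}; (¬q → ¬p) ∨ q there: s:T, x:T, z:T. ✓
w: successors {u, y, z}; (¬q → ¬p) ∨ q there: u:T, y:T, z:T. ✓
x: successors {u}; (¬q → ¬p) ∨ q there: u:T. ✓
y: successors {s, u, x, z}; (¬q → ¬p) ∨ q there: s:T, u:T, x:T, z:T. ✓
z: successors {s, t, y, z}; (¬q → ¬p) ∨ q there: s:T, t:T, y:T, z:T. ✓

{s, t, u, v, w, x, y, z}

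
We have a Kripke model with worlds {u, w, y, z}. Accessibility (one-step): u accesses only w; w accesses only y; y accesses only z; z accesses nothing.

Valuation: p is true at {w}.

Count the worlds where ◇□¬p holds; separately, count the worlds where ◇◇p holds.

3 and 0

For ◇□¬p:
u: successors {w}; □¬p there: w:T. ✓
w: successors {y}; □¬p there: y:T. ✓
y: successors {z}; □¬p there: z:T. ✓
z: no successors, so ◇□¬p fails. ✗
— 3 worlds.
For ◇◇p:
u: successors {w}; ◇p there: w:F. ✗
w: successors {y}; ◇p there: y:F. ✗
y: successors {z}; ◇p there: z:F. ✗
z: no successors, so ◇◇p fails. ✗
— 0 worlds.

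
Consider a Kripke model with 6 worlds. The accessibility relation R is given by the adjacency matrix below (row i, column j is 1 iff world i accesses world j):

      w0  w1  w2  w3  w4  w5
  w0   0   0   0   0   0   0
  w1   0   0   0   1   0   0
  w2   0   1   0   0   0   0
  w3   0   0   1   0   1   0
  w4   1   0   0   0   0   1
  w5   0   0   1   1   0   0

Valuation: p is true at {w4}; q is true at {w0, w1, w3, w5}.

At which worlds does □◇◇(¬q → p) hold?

{w0, w1, w2, w3, w5}

w0: no successors, so □◇◇(¬q → p) holds vacuously. ✓
w1: successors {w3}; ◇◇(¬q → p) there: w3:T. ✓
w2: successors {w1}; ◇◇(¬q → p) there: w1:T. ✓
w3: successors {w2, w4}; ◇◇(¬q → p) there: w2:T, w4:T. ✓
w4: successors {w0, w5}; ◇◇(¬q → p) there: w0:F, w5:T. ✗
w5: successors {w2, w3}; ◇◇(¬q → p) there: w2:T, w3:T. ✓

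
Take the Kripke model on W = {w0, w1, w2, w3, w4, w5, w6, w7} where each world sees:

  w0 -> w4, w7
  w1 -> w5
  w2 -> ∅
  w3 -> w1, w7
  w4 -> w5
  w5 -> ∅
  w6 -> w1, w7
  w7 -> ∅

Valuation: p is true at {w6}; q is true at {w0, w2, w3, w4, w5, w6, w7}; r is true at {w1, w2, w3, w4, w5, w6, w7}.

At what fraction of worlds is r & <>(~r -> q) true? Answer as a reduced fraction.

w0: r is F, <>(~r -> q) is T. ✗
w1: r is T, <>(~r -> q) is T. ✓
w2: r is T, <>(~r -> q) is F. ✗
w3: r is T, <>(~r -> q) is T. ✓
w4: r is T, <>(~r -> q) is T. ✓
w5: r is T, <>(~r -> q) is F. ✗
w6: r is T, <>(~r -> q) is T. ✓
w7: r is T, <>(~r -> q) is F. ✗
That's 4 of 8 worlds, so 4/8 = 1/2.

1/2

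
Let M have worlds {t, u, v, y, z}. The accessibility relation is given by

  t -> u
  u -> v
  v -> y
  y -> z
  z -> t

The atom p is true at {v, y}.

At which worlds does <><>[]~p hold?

t: successors {u}; <>[]~p there: u:F. ✗
u: successors {v}; <>[]~p there: v:T. ✓
v: successors {y}; <>[]~p there: y:T. ✓
y: successors {z}; <>[]~p there: z:T. ✓
z: successors {t}; <>[]~p there: t:F. ✗

{u, v, y}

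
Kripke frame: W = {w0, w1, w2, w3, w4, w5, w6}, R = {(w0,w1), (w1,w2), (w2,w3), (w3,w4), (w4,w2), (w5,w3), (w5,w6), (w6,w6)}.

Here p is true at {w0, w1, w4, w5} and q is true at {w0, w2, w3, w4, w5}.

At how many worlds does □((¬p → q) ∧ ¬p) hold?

w0: successors {w1}; (¬p → q) ∧ ¬p there: w1:F. ✗
w1: successors {w2}; (¬p → q) ∧ ¬p there: w2:T. ✓
w2: successors {w3}; (¬p → q) ∧ ¬p there: w3:T. ✓
w3: successors {w4}; (¬p → q) ∧ ¬p there: w4:F. ✗
w4: successors {w2}; (¬p → q) ∧ ¬p there: w2:T. ✓
w5: successors {w3, w6}; (¬p → q) ∧ ¬p there: w3:T, w6:F. ✗
w6: successors {w6}; (¬p → q) ∧ ¬p there: w6:F. ✗
Satisfying worlds: {w1, w2, w4}.

3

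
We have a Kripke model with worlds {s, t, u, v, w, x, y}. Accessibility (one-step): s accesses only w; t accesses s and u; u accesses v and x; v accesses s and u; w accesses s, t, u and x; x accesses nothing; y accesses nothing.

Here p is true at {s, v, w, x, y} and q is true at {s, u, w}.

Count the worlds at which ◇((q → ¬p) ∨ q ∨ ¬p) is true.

s: successors {w}; (q → ¬p) ∨ q ∨ ¬p there: w:T. ✓
t: successors {s, u}; (q → ¬p) ∨ q ∨ ¬p there: s:T, u:T. ✓
u: successors {v, x}; (q → ¬p) ∨ q ∨ ¬p there: v:T, x:T. ✓
v: successors {s, u}; (q → ¬p) ∨ q ∨ ¬p there: s:T, u:T. ✓
w: successors {s, t, u, x}; (q → ¬p) ∨ q ∨ ¬p there: s:T, t:T, u:T, x:T. ✓
x: no successors, so ◇((q → ¬p) ∨ q ∨ ¬p) fails. ✗
y: no successors, so ◇((q → ¬p) ∨ q ∨ ¬p) fails. ✗
Satisfying worlds: {s, t, u, v, w}.

5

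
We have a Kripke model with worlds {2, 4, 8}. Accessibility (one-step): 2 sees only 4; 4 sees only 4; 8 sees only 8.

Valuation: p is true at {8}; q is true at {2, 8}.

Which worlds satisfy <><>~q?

2: successors {4}; <>~q there: 4:T. ✓
4: successors {4}; <>~q there: 4:T. ✓
8: successors {8}; <>~q there: 8:F. ✗

{2, 4}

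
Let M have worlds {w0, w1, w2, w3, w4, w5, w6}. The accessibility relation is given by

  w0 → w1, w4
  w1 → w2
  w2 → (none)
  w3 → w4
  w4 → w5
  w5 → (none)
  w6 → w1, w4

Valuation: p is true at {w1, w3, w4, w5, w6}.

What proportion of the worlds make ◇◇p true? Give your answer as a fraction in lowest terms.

w0: successors {w1, w4}; ◇p there: w1:F, w4:T. ✓
w1: successors {w2}; ◇p there: w2:F. ✗
w2: no successors, so ◇◇p fails. ✗
w3: successors {w4}; ◇p there: w4:T. ✓
w4: successors {w5}; ◇p there: w5:F. ✗
w5: no successors, so ◇◇p fails. ✗
w6: successors {w1, w4}; ◇p there: w1:F, w4:T. ✓
That's 3 of 7 worlds, so 3/7.

3/7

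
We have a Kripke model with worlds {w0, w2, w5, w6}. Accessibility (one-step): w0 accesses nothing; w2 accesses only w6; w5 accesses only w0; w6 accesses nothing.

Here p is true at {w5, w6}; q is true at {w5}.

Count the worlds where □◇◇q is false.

w0: no successors, so □◇◇q holds vacuously. ✓
w2: successors {w6}; ◇◇q there: w6:F. ✗
w5: successors {w0}; ◇◇q there: w0:F. ✗
w6: no successors, so □◇◇q holds vacuously. ✓
Satisfying worlds: {w0, w6}.
So □◇◇q fails at the other 2 worlds.

2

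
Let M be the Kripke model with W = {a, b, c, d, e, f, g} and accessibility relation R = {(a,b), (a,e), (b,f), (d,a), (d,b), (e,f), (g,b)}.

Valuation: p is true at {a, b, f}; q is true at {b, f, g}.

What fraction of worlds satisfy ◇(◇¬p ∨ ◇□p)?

3/7

a: successors {b, e}; ◇¬p ∨ ◇□p there: b:T, e:T. ✓
b: successors {f}; ◇¬p ∨ ◇□p there: f:F. ✗
c: no successors, so ◇(◇¬p ∨ ◇□p) fails. ✗
d: successors {a, b}; ◇¬p ∨ ◇□p there: a:T, b:T. ✓
e: successors {f}; ◇¬p ∨ ◇□p there: f:F. ✗
f: no successors, so ◇(◇¬p ∨ ◇□p) fails. ✗
g: successors {b}; ◇¬p ∨ ◇□p there: b:T. ✓
That's 3 of 7 worlds, so 3/7.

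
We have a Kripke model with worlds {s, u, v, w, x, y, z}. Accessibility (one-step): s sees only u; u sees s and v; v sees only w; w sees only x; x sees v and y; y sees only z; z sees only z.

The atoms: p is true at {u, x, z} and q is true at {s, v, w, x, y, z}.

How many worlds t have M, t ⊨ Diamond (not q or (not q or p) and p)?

s: successors {u}; not q or (not q or p) and p there: u:T. ✓
u: successors {s, v}; not q or (not q or p) and p there: s:F, v:F. ✗
v: successors {w}; not q or (not q or p) and p there: w:F. ✗
w: successors {x}; not q or (not q or p) and p there: x:T. ✓
x: successors {v, y}; not q or (not q or p) and p there: v:F, y:F. ✗
y: successors {z}; not q or (not q or p) and p there: z:T. ✓
z: successors {z}; not q or (not q or p) and p there: z:T. ✓
Satisfying worlds: {s, w, y, z}.

4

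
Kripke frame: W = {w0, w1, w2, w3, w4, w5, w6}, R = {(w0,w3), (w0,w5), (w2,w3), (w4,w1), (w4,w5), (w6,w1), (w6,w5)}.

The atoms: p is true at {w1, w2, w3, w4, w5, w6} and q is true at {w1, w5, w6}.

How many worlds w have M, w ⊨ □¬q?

w0: successors {w3, w5}; ¬q there: w3:T, w5:F. ✗
w1: no successors, so □¬q holds vacuously. ✓
w2: successors {w3}; ¬q there: w3:T. ✓
w3: no successors, so □¬q holds vacuously. ✓
w4: successors {w1, w5}; ¬q there: w1:F, w5:F. ✗
w5: no successors, so □¬q holds vacuously. ✓
w6: successors {w1, w5}; ¬q there: w1:F, w5:F. ✗
Satisfying worlds: {w1, w2, w3, w5}.

4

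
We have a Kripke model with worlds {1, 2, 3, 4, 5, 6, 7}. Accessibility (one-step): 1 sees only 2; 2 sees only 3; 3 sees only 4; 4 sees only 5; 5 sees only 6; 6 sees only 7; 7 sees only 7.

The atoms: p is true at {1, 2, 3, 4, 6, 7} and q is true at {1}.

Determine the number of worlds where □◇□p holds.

6

1: successors {2}; ◇□p there: 2:T. ✓
2: successors {3}; ◇□p there: 3:F. ✗
3: successors {4}; ◇□p there: 4:T. ✓
4: successors {5}; ◇□p there: 5:T. ✓
5: successors {6}; ◇□p there: 6:T. ✓
6: successors {7}; ◇□p there: 7:T. ✓
7: successors {7}; ◇□p there: 7:T. ✓
Satisfying worlds: {1, 3, 4, 5, 6, 7}.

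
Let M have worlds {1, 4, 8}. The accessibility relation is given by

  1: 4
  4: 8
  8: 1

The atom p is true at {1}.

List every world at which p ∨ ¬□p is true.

1: p is T, ¬□p is T. ✓
4: p is F, ¬□p is T. ✓
8: p is F, ¬□p is F. ✗

{1, 4}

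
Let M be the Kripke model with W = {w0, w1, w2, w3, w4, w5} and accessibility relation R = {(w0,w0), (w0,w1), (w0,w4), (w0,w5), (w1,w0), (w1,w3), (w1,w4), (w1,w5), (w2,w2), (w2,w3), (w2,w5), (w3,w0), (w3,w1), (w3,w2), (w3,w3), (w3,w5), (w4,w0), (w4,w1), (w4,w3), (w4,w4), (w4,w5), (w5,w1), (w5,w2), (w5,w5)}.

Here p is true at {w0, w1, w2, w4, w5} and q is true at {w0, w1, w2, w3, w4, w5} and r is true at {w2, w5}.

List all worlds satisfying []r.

∅

w0: successors {w0, w1, w4, w5}; r there: w0:F, w1:F, w4:F, w5:T. ✗
w1: successors {w0, w3, w4, w5}; r there: w0:F, w3:F, w4:F, w5:T. ✗
w2: successors {w2, w3, w5}; r there: w2:T, w3:F, w5:T. ✗
w3: successors {w0, w1, w2, w3, w5}; r there: w0:F, w1:F, w2:T, w3:F, w5:T. ✗
w4: successors {w0, w1, w3, w4, w5}; r there: w0:F, w1:F, w3:F, w4:F, w5:T. ✗
w5: successors {w1, w2, w5}; r there: w1:F, w2:T, w5:T. ✗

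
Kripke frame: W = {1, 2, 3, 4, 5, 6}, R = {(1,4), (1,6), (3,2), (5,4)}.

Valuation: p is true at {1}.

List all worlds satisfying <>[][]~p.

1: successors {4, 6}; [][]~p there: 4:T, 6:T. ✓
2: no successors, so <>[][]~p fails. ✗
3: successors {2}; [][]~p there: 2:T. ✓
4: no successors, so <>[][]~p fails. ✗
5: successors {4}; [][]~p there: 4:T. ✓
6: no successors, so <>[][]~p fails. ✗

{1, 3, 5}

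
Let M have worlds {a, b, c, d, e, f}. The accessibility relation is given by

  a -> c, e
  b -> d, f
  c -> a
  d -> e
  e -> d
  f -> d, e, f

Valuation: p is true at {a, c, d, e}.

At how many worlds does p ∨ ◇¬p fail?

a: p is T, ◇¬p is F. ✓
b: p is F, ◇¬p is T. ✓
c: p is T, ◇¬p is F. ✓
d: p is T, ◇¬p is F. ✓
e: p is T, ◇¬p is F. ✓
f: p is F, ◇¬p is T. ✓
Satisfying worlds: {a, b, c, d, e, f}.
So p ∨ ◇¬p fails at the other 0 worlds.

0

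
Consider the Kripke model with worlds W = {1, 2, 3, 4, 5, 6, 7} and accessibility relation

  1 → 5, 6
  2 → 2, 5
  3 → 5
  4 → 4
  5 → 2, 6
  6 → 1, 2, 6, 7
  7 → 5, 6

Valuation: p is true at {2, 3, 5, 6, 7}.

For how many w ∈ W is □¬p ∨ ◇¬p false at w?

1: □¬p is F, ◇¬p is F. ✗
2: □¬p is F, ◇¬p is F. ✗
3: □¬p is F, ◇¬p is F. ✗
4: □¬p is T, ◇¬p is T. ✓
5: □¬p is F, ◇¬p is F. ✗
6: □¬p is F, ◇¬p is T. ✓
7: □¬p is F, ◇¬p is F. ✗
Satisfying worlds: {4, 6}.
So □¬p ∨ ◇¬p fails at the other 5 worlds.

5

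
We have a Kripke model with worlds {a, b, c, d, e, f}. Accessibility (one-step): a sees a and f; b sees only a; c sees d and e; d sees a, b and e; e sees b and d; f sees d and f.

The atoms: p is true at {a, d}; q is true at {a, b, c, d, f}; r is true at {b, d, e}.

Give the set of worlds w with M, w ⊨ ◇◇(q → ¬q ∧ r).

a: successors {a, f}; ◇(q → ¬q ∧ r) there: a:F, f:F. ✗
b: successors {a}; ◇(q → ¬q ∧ r) there: a:F. ✗
c: successors {d, e}; ◇(q → ¬q ∧ r) there: d:T, e:F. ✓
d: successors {a, b, e}; ◇(q → ¬q ∧ r) there: a:F, b:F, e:F. ✗
e: successors {b, d}; ◇(q → ¬q ∧ r) there: b:F, d:T. ✓
f: successors {d, f}; ◇(q → ¬q ∧ r) there: d:T, f:F. ✓

{c, e, f}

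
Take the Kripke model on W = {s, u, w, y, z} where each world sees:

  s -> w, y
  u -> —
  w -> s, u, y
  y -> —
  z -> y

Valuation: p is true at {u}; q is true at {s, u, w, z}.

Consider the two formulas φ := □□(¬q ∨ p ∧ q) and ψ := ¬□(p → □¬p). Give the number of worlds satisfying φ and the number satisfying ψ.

For □□(¬q ∨ p ∧ q):
s: successors {w, y}; □(¬q ∨ p ∧ q) there: w:F, y:T. ✗
u: no successors, so □□(¬q ∨ p ∧ q) holds vacuously. ✓
w: successors {s, u, y}; □(¬q ∨ p ∧ q) there: s:F, u:T, y:T. ✗
y: no successors, so □□(¬q ∨ p ∧ q) holds vacuously. ✓
z: successors {y}; □(¬q ∨ p ∧ q) there: y:T. ✓
— 3 worlds.
For ¬□(p → □¬p):
s: □(p → □¬p) is T. ✗
u: □(p → □¬p) is T. ✗
w: □(p → □¬p) is T. ✗
y: □(p → □¬p) is T. ✗
z: □(p → □¬p) is T. ✗
— 0 worlds.

3 and 0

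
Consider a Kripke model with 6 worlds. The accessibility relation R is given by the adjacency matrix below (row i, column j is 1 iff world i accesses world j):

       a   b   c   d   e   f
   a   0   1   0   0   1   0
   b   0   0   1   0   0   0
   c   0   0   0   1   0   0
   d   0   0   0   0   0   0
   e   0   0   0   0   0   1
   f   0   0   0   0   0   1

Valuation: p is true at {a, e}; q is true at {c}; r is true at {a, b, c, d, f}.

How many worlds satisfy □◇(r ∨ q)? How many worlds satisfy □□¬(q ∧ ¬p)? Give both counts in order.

For □◇(r ∨ q):
a: successors {b, e}; ◇(r ∨ q) there: b:T, e:T. ✓
b: successors {c}; ◇(r ∨ q) there: c:T. ✓
c: successors {d}; ◇(r ∨ q) there: d:F. ✗
d: no successors, so □◇(r ∨ q) holds vacuously. ✓
e: successors {f}; ◇(r ∨ q) there: f:T. ✓
f: successors {f}; ◇(r ∨ q) there: f:T. ✓
— 5 worlds.
For □□¬(q ∧ ¬p):
a: successors {b, e}; □¬(q ∧ ¬p) there: b:F, e:T. ✗
b: successors {c}; □¬(q ∧ ¬p) there: c:T. ✓
c: successors {d}; □¬(q ∧ ¬p) there: d:T. ✓
d: no successors, so □□¬(q ∧ ¬p) holds vacuously. ✓
e: successors {f}; □¬(q ∧ ¬p) there: f:T. ✓
f: successors {f}; □¬(q ∧ ¬p) there: f:T. ✓
— 5 worlds.

5 and 5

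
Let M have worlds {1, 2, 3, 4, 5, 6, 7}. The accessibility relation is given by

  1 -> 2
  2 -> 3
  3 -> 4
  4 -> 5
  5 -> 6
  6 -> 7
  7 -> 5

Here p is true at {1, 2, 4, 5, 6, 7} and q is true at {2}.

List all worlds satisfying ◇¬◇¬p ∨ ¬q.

1: ◇¬◇¬p is F, ¬q is T. ✓
2: ◇¬◇¬p is T, ¬q is F. ✓
3: ◇¬◇¬p is T, ¬q is T. ✓
4: ◇¬◇¬p is T, ¬q is T. ✓
5: ◇¬◇¬p is T, ¬q is T. ✓
6: ◇¬◇¬p is T, ¬q is T. ✓
7: ◇¬◇¬p is T, ¬q is T. ✓

{1, 2, 3, 4, 5, 6, 7}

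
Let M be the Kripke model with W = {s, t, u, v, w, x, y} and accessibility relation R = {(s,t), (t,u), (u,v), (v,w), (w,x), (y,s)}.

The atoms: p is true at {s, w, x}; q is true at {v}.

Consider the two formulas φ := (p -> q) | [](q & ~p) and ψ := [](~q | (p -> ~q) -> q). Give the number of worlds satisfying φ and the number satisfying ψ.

5 and 2

For (p -> q) | [](q & ~p):
s: p -> q is F, [](q & ~p) is F. ✗
t: p -> q is T, [](q & ~p) is F. ✓
u: p -> q is T, [](q & ~p) is T. ✓
v: p -> q is T, [](q & ~p) is F. ✓
w: p -> q is F, [](q & ~p) is F. ✗
x: p -> q is F, [](q & ~p) is T. ✓
y: p -> q is T, [](q & ~p) is F. ✓
— 5 worlds.
For [](~q | (p -> ~q) -> q):
s: successors {t}; ~q | (p -> ~q) -> q there: t:F. ✗
t: successors {u}; ~q | (p -> ~q) -> q there: u:F. ✗
u: successors {v}; ~q | (p -> ~q) -> q there: v:T. ✓
v: successors {w}; ~q | (p -> ~q) -> q there: w:F. ✗
w: successors {x}; ~q | (p -> ~q) -> q there: x:F. ✗
x: no successors, so [](~q | (p -> ~q) -> q) holds vacuously. ✓
y: successors {s}; ~q | (p -> ~q) -> q there: s:F. ✗
— 2 worlds.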